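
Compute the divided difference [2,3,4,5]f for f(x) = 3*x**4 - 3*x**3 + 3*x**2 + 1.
39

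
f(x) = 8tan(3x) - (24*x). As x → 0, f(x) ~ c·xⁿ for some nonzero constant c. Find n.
3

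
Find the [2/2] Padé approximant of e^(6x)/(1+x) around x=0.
(2*x**2 + 7*x/3 + 1)/(7*x**2/3 - 8*x/3 + 1)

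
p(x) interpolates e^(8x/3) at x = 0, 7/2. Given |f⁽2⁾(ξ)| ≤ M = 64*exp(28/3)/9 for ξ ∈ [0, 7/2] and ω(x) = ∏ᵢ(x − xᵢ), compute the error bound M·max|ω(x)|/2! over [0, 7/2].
98*exp(28/3)/9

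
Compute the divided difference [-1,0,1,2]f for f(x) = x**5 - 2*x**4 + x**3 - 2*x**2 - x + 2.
2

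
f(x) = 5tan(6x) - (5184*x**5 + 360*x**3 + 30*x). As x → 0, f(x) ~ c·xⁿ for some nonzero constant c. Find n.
7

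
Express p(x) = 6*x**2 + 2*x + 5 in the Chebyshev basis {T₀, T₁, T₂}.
(8)T₀ + (2)T₁ + (3)T₂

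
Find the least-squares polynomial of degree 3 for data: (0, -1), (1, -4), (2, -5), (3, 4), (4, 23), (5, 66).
-71/63 + (-299/189)x + (-265/126)x² + (55/54)x³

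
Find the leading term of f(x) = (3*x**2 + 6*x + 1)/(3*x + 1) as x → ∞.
x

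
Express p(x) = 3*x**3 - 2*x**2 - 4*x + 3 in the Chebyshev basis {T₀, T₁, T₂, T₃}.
(2)T₀ + (-7/4)T₁ - T₂ + (3/4)T₃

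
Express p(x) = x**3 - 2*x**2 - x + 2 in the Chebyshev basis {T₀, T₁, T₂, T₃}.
T₀ + (-1/4)T₁ - T₂ + (1/4)T₃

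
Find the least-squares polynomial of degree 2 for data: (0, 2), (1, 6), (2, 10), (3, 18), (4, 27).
11/5 + (11/5)x + x²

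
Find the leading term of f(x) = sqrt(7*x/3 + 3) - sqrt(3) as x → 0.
7*sqrt(3)*x/18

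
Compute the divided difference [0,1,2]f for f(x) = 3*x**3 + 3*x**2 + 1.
12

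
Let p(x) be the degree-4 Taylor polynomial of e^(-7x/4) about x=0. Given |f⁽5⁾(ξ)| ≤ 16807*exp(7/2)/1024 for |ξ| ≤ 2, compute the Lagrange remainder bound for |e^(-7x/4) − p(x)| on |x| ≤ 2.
16807*exp(7/2)/3840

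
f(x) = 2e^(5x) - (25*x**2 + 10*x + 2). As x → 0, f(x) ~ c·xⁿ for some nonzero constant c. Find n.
3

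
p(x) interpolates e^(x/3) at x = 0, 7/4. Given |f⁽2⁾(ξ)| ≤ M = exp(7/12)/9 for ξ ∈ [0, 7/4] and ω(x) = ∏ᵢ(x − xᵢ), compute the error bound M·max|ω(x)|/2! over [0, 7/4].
49*exp(7/12)/1152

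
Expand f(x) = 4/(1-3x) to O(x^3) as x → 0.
4 + 12*x + 36*x**2 + O(x**3)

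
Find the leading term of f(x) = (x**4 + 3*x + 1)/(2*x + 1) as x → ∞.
x**3/2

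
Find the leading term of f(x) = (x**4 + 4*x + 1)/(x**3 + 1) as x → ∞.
x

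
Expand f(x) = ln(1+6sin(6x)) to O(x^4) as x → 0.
36*x - 648*x**2 + 15336*x**3 + O(x**4)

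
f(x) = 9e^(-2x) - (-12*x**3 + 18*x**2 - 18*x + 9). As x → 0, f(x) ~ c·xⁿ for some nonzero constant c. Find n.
4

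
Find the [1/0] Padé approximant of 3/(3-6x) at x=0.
2*x + 1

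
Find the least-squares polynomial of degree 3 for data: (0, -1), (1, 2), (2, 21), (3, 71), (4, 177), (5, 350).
-20/21 + (185/126)x + (-32/21)x² + (55/18)x³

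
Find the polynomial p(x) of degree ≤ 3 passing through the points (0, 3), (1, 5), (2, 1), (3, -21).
-2*x**3 + 3*x**2 + x + 3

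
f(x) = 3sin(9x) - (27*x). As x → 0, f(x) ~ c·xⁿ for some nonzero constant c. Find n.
3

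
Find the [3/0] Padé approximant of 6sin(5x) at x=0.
-125*x**3 + 30*x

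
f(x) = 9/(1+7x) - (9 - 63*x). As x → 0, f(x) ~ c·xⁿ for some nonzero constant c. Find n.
2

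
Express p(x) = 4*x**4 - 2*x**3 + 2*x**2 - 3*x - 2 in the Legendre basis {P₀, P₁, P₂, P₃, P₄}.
(-8/15)P₀ + (-21/5)P₁ + (76/21)P₂ + (-4/5)P₃ + (32/35)P₄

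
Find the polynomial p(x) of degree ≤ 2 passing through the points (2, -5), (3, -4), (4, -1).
x**2 - 4*x - 1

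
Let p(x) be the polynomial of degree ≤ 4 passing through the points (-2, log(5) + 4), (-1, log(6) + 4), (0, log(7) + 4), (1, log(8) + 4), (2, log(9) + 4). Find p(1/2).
log(2*2**(1/4)*3**(49/64)*5**(3/128)*7**(45/64)/3) + 4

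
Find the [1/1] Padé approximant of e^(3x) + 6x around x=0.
(17*x/2 + 1)/(1 - x/2)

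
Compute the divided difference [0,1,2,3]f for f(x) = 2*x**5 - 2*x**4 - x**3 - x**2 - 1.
37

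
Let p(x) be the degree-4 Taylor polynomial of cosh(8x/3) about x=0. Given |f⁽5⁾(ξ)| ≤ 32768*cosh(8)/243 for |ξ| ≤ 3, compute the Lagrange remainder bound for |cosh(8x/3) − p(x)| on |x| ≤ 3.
4096*cosh(8)/15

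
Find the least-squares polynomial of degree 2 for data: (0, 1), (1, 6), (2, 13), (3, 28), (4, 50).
8/5 + (3)x²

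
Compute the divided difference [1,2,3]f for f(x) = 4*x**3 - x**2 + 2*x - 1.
23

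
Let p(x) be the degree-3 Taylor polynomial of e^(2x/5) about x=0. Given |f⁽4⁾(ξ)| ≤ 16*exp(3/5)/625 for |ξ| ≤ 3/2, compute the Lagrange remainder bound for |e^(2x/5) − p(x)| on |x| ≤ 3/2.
27*exp(3/5)/5000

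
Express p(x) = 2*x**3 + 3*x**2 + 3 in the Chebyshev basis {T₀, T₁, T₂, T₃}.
(9/2)T₀ + (3/2)T₁ + (3/2)T₂ + (1/2)T₃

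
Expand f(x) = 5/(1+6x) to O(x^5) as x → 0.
5 - 30*x + 180*x**2 - 1080*x**3 + 6480*x**4 + O(x**5)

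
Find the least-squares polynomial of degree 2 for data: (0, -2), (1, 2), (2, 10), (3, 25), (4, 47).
-58/35 + (-13/70)x + (43/14)x²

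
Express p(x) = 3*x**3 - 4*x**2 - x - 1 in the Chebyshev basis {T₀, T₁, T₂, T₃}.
(-3)T₀ + (5/4)T₁ + (-2)T₂ + (3/4)T₃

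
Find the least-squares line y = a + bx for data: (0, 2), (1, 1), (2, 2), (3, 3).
a = 7/5, b = 2/5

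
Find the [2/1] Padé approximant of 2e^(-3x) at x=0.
(3*x**2 - 4*x + 2)/(x + 1)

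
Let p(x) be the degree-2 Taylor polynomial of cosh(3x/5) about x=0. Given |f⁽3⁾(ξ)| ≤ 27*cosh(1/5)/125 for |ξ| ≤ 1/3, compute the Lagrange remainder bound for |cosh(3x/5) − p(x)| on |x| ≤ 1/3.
cosh(1/5)/750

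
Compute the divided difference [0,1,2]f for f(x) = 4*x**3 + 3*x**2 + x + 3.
15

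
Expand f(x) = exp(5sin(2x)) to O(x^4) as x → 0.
1 + 10*x + 50*x**2 + 160*x**3 + O(x**4)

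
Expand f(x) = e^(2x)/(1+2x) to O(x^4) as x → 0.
1 + 2*x**2 - 8*x**3/3 + O(x**4)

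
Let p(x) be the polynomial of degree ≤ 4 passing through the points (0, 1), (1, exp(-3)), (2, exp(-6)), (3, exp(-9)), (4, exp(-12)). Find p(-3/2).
(-2772*exp(9) - 1540*exp(3) + 315 + 2970*exp(6) + 1155*exp(12))*exp(-12)/128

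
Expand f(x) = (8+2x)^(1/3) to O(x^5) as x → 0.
2 + x/6 - x**2/72 + 5*x**3/2592 - 5*x**4/15552 + O(x**5)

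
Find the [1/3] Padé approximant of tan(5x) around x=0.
5*x/(1 - 25*x**2/3)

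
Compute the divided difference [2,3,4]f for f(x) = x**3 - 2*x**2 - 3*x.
7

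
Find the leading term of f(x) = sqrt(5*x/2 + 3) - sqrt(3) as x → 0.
5*sqrt(3)*x/12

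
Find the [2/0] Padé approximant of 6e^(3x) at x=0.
27*x**2 + 18*x + 6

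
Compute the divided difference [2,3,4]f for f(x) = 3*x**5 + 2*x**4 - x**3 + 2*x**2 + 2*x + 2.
958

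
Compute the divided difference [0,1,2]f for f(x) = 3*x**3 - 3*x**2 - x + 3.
6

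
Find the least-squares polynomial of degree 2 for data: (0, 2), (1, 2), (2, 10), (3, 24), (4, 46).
68/35 + (-23/7)x + (25/7)x²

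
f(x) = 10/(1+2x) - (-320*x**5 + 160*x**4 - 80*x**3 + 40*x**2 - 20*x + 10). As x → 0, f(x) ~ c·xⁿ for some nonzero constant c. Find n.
6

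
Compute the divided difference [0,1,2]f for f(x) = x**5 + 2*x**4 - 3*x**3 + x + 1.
20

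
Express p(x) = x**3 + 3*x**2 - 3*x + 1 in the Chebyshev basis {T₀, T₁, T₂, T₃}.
(5/2)T₀ + (-9/4)T₁ + (3/2)T₂ + (1/4)T₃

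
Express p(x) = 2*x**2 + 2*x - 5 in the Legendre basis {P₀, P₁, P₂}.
(-13/3)P₀ + (2)P₁ + (4/3)P₂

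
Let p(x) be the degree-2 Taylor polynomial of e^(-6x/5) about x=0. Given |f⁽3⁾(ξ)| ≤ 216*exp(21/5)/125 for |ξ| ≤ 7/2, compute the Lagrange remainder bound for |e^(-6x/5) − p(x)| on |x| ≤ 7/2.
3087*exp(21/5)/250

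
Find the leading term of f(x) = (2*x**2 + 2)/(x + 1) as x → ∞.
2*x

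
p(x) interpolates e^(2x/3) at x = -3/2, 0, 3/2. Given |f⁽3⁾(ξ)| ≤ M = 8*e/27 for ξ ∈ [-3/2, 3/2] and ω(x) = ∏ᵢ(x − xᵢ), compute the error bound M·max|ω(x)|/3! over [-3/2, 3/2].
sqrt(3)*e/27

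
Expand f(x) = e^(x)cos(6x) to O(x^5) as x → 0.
1 + x - 35*x**2/2 - 107*x**3/6 + 1081*x**4/24 + O(x**5)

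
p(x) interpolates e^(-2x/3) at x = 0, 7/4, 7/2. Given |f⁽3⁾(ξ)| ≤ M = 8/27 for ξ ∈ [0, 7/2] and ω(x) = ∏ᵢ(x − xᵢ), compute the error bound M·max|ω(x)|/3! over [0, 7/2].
343*sqrt(3)/5832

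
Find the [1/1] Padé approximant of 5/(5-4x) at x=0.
1/(1 - 4*x/5)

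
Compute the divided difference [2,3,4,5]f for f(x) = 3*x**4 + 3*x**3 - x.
45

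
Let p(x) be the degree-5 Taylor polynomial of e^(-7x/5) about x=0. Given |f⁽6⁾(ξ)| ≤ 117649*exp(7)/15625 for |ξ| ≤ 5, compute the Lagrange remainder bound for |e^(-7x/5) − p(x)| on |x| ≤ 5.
117649*exp(7)/720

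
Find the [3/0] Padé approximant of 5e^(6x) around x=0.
180*x**3 + 90*x**2 + 30*x + 5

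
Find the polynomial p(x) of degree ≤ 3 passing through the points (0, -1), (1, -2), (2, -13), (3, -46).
-2*x**3 + x**2 - 1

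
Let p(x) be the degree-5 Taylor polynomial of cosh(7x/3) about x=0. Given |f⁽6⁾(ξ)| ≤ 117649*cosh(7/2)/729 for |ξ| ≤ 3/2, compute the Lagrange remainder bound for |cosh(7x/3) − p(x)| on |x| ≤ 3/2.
117649*cosh(7/2)/46080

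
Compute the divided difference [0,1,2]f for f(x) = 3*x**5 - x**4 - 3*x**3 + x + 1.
29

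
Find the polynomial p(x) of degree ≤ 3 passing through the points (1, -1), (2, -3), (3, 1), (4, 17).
x**3 - 3*x**2 + 1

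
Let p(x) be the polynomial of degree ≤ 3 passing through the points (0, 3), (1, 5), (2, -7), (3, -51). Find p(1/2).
37/8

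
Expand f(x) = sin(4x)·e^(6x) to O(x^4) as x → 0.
4*x + 24*x**2 + 184*x**3/3 + O(x**4)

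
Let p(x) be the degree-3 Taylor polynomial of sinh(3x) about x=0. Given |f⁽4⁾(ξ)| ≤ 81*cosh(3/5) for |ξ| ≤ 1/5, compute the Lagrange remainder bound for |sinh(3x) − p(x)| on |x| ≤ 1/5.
27*cosh(3/5)/5000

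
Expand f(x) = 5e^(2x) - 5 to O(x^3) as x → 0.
10*x + 10*x**2 + O(x**3)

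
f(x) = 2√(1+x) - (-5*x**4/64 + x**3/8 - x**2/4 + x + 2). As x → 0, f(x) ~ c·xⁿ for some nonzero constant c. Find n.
5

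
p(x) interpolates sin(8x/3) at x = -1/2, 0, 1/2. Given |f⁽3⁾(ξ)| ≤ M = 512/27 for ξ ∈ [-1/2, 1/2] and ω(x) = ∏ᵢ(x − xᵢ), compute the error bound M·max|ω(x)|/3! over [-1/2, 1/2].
64*sqrt(3)/729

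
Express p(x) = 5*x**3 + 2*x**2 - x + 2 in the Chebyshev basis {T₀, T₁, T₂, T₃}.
(3)T₀ + (11/4)T₁ + T₂ + (5/4)T₃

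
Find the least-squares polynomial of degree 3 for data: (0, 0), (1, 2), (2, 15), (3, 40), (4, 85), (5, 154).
-19/126 + (-167/756)x + (263/126)x² + (89/108)x³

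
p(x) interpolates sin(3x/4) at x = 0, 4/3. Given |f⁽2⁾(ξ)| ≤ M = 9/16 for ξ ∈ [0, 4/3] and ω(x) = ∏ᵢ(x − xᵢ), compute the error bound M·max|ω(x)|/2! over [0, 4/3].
1/8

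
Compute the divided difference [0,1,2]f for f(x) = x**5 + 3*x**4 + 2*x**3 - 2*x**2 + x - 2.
40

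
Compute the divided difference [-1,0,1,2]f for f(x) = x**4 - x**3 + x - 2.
1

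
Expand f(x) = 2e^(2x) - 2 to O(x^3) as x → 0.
4*x + 4*x**2 + O(x**3)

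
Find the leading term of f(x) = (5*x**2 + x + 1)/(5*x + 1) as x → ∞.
x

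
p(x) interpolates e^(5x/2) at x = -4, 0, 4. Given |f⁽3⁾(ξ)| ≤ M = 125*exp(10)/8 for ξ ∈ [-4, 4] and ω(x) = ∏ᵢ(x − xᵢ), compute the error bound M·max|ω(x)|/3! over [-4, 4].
1000*sqrt(3)*exp(10)/27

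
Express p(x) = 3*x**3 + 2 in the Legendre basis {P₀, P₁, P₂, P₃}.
(2)P₀ + (9/5)P₁ + (6/5)P₃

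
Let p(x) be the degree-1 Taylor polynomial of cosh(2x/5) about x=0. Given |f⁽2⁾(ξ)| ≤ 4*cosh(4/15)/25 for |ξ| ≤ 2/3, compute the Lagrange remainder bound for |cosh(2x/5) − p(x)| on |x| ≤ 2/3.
8*cosh(4/15)/225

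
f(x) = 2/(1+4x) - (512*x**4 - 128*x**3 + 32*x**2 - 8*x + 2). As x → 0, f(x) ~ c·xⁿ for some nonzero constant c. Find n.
5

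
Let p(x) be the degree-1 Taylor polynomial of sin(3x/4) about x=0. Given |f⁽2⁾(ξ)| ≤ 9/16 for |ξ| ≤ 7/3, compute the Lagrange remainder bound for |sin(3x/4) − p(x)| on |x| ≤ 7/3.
49/32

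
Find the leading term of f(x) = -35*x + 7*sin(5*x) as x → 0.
-875*x**3/6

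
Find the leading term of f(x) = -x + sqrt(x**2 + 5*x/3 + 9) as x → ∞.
5/6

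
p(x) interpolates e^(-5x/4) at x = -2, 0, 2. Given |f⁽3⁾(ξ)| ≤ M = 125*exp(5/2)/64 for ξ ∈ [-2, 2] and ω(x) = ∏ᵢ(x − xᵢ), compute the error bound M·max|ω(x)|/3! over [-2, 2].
125*sqrt(3)*exp(5/2)/216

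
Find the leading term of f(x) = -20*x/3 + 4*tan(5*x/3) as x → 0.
500*x**3/81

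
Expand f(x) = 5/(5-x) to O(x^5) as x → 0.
1 + x/5 + x**2/25 + x**3/125 + x**4/625 + O(x**5)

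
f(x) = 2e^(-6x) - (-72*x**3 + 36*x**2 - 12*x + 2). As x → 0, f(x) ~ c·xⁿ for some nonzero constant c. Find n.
4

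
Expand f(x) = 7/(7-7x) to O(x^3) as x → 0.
1 + x + x**2 + O(x**3)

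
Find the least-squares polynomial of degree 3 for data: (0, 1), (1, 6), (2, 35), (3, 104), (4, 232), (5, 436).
17/18 + (-377/756)x + (178/63)x² + (317/108)x³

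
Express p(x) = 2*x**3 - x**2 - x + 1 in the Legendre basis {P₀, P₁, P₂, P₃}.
(2/3)P₀ + (1/5)P₁ + (-2/3)P₂ + (4/5)P₃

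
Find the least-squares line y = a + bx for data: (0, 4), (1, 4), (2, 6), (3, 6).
a = 19/5, b = 4/5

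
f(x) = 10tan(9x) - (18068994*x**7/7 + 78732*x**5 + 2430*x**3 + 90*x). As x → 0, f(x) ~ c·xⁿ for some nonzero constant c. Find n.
9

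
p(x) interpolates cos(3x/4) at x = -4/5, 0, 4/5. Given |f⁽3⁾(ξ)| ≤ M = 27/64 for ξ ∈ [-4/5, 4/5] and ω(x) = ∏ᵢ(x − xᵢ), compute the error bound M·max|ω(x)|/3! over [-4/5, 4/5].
sqrt(3)/125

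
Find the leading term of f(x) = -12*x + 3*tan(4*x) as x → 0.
64*x**3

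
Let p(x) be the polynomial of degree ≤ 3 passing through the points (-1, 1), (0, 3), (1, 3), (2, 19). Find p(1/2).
17/8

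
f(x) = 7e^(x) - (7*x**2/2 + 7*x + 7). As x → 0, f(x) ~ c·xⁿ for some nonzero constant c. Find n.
3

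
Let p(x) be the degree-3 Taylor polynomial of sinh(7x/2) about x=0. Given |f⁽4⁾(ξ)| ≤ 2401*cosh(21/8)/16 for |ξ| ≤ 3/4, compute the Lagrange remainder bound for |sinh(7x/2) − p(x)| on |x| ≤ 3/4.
64827*cosh(21/8)/32768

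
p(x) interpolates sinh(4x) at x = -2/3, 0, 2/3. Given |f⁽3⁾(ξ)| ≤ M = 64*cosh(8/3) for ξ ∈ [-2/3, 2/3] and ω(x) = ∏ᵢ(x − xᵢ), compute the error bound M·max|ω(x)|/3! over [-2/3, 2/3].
512*sqrt(3)*cosh(8/3)/729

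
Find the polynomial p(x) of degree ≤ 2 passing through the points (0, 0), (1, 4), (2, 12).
2*x**2 + 2*x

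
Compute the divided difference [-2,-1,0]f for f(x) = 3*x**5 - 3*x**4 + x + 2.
-66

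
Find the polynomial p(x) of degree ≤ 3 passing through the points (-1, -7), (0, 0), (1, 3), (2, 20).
3*x**3 - 2*x**2 + 2*x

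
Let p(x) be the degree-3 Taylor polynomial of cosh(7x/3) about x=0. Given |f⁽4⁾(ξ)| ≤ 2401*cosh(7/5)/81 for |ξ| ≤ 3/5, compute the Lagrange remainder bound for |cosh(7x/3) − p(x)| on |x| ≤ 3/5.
2401*cosh(7/5)/15000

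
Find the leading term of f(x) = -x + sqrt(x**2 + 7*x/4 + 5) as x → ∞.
7/8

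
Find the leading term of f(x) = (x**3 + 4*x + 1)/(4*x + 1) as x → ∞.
x**2/4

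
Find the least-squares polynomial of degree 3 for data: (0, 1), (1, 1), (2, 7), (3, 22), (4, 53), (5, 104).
59/63 + (-209/378)x + (5/252)x² + (91/108)x³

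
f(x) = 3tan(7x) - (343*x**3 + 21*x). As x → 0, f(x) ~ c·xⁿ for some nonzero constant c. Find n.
5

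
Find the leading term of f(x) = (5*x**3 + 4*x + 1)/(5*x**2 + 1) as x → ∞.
x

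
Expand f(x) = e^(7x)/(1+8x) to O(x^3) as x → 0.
1 - x + 65*x**2/2 + O(x**3)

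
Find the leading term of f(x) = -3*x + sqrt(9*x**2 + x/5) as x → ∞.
1/30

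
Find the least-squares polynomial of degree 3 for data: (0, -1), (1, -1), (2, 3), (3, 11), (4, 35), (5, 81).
-9/7 + (10/3)x + (-45/14)x² + (7/6)x³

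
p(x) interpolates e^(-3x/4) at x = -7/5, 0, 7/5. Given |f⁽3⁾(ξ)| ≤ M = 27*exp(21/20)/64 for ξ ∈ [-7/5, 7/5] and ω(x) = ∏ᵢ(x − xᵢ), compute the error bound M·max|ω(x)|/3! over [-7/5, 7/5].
343*sqrt(3)*exp(21/20)/8000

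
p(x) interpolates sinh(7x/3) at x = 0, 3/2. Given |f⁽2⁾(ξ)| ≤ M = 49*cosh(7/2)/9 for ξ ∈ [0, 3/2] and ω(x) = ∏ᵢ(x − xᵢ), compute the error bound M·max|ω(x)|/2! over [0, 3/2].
49*cosh(7/2)/32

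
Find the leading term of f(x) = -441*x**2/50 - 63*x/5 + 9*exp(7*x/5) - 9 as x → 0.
1029*x**3/250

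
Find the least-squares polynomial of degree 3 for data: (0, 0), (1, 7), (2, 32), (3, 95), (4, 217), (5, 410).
31/126 + (1739/756)x + (191/252)x² + (82/27)x³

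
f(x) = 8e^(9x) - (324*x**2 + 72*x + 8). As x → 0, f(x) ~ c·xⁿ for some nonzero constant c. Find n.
3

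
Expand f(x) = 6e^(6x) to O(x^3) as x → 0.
6 + 36*x + 108*x**2 + O(x**3)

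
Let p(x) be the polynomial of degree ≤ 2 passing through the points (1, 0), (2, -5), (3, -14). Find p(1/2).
1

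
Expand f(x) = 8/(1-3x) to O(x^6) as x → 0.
8 + 24*x + 72*x**2 + 216*x**3 + 648*x**4 + 1944*x**5 + O(x**6)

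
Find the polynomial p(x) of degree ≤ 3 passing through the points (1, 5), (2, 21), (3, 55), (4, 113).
x**3 + 3*x**2 + 1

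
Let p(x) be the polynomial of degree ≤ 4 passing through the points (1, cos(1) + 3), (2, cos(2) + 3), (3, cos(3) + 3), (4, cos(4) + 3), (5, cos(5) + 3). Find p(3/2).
35*cos(2)/32 + 7*cos(4)/32 - 5*cos(5)/128 + 35*cos(1)/128 - 35*cos(3)/64 + 3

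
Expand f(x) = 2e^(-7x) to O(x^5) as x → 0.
2 - 14*x + 49*x**2 - 343*x**3/3 + 2401*x**4/12 + O(x**5)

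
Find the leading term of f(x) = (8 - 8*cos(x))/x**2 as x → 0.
4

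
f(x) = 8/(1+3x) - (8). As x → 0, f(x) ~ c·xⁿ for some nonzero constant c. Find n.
1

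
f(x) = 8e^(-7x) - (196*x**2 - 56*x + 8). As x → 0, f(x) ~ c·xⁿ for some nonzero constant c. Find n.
3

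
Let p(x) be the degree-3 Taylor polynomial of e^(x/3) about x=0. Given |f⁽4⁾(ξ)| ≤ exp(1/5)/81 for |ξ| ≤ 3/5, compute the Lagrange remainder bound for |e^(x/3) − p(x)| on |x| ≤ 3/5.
exp(1/5)/15000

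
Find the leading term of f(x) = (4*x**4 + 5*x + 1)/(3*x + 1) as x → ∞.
4*x**3/3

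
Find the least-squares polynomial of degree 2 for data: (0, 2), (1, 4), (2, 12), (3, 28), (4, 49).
69/35 + (-47/35)x + (23/7)x²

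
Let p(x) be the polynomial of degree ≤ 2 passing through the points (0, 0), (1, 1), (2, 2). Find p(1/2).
1/2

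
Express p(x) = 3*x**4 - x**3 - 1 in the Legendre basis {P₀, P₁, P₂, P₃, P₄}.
(-2/5)P₀ + (-3/5)P₁ + (12/7)P₂ + (-2/5)P₃ + (24/35)P₄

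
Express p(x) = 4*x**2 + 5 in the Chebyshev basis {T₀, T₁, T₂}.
(7)T₀ + (2)T₂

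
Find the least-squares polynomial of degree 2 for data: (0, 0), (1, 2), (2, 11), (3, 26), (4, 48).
-1/35 + (-8/7)x + (23/7)x²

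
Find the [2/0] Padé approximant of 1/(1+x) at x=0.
x**2 - x + 1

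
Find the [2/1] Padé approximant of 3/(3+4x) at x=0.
1/(4*x/3 + 1)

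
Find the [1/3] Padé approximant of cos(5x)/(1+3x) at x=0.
(1 - 125*x/36)/(-425*x**3/72 + 25*x**2/12 - 17*x/36 + 1)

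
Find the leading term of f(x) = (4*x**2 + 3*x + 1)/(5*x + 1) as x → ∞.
4*x/5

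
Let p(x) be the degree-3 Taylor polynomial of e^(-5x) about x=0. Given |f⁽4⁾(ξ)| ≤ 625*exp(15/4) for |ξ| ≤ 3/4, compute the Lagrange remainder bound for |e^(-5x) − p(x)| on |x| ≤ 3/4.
16875*exp(15/4)/2048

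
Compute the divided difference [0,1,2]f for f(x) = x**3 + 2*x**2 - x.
5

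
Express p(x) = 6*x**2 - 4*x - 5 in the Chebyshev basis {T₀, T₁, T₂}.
(-2)T₀ + (-4)T₁ + (3)T₂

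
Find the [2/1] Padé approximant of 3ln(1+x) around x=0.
x*(x + 6)/(2*(2*x/3 + 1))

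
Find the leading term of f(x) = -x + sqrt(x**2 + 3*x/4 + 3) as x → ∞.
3/8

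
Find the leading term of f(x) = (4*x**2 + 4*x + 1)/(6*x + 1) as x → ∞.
2*x/3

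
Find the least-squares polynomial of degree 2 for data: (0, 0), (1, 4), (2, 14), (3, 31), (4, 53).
-2/35 + (71/70)x + (43/14)x²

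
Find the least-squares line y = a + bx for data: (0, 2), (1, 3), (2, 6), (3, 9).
a = 7/5, b = 12/5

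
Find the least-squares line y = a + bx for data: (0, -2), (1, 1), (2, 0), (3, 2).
a = -7/5, b = 11/10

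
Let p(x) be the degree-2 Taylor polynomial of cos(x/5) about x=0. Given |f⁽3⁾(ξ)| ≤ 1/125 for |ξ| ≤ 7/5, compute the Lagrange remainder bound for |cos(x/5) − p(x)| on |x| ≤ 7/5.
343/93750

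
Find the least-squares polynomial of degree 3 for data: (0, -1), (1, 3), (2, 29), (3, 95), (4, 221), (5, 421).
-8/9 + (-667/378)x + (305/126)x² + (80/27)x³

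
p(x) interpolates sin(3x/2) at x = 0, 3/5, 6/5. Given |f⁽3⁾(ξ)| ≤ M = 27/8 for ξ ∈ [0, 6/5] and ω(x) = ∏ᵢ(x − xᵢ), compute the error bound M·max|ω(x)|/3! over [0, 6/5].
27*sqrt(3)/1000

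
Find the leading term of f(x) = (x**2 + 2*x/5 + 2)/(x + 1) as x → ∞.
x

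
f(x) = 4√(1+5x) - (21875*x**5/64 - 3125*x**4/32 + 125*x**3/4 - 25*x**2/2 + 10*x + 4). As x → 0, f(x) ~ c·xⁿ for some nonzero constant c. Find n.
6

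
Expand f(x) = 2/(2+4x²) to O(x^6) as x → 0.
1 - 2*x**2 + 4*x**4 + O(x**6)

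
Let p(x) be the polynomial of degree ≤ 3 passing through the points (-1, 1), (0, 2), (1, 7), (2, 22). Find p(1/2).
29/8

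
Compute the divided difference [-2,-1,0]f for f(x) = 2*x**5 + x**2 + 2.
-29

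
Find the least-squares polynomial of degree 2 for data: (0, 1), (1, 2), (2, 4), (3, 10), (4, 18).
41/35 + (-33/35)x + (9/7)x²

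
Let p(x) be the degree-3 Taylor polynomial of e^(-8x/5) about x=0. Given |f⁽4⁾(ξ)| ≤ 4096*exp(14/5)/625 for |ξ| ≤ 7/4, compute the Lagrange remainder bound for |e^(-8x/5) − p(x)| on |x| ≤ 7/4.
4802*exp(14/5)/1875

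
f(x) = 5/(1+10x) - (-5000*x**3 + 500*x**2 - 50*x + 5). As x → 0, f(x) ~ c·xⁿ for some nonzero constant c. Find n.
4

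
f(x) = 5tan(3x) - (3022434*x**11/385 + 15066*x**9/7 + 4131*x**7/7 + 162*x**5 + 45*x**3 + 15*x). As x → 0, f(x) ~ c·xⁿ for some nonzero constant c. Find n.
13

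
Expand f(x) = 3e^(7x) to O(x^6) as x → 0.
3 + 21*x + 147*x**2/2 + 343*x**3/2 + 2401*x**4/8 + 16807*x**5/40 + O(x**6)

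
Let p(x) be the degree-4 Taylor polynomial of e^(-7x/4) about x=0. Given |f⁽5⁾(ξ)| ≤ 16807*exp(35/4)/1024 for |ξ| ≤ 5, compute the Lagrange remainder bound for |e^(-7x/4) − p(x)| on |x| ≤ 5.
10504375*exp(35/4)/24576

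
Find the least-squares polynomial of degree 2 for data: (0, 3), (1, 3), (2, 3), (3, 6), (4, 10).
111/35 + (-101/70)x + (11/14)x²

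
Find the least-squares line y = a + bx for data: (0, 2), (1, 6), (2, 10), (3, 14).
a = 2, b = 4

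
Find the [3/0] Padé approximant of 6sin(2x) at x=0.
-8*x**3 + 12*x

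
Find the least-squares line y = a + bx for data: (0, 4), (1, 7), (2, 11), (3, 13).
a = 41/10, b = 31/10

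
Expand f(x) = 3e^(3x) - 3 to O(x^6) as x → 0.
9*x + 27*x**2/2 + 27*x**3/2 + 81*x**4/8 + 243*x**5/40 + O(x**6)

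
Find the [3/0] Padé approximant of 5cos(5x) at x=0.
5 - 125*x**2/2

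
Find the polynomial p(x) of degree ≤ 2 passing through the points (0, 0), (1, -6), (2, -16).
-2*x**2 - 4*x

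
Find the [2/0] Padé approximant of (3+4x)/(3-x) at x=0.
5*x**2/9 + 5*x/3 + 1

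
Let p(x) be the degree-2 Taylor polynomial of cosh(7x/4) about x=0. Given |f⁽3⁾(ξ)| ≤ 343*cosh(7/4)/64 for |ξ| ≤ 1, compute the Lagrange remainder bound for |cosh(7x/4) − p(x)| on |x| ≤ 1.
343*cosh(7/4)/384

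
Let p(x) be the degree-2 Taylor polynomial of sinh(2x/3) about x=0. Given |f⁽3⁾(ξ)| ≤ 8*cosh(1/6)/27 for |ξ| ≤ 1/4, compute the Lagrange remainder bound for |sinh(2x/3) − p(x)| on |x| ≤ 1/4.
cosh(1/6)/1296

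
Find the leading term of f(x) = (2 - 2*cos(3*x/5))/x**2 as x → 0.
9/25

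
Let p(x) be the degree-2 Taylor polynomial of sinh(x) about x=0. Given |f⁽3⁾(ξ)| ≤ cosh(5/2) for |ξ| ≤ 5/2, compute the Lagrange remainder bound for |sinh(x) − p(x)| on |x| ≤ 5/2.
125*cosh(5/2)/48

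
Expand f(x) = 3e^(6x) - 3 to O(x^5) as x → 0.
18*x + 54*x**2 + 108*x**3 + 162*x**4 + O(x**5)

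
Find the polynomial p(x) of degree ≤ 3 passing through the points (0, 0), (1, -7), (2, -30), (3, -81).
-2*x**3 - 2*x**2 - 3*x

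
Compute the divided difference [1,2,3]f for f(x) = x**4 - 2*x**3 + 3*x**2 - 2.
16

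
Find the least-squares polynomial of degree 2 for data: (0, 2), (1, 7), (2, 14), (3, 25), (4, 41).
81/35 + (76/35)x + (13/7)x²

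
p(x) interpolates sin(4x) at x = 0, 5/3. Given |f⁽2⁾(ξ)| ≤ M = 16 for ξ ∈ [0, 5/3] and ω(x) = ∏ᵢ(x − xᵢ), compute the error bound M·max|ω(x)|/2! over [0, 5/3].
50/9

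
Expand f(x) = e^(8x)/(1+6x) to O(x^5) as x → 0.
1 + 2*x + 20*x**2 - 104*x**3/3 + 1136*x**4/3 + O(x**5)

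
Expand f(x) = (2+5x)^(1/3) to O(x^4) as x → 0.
2**(1/3) + 5*2**(1/3)*x/6 - 25*2**(1/3)*x**2/36 + 625*2**(1/3)*x**3/648 + O(x**4)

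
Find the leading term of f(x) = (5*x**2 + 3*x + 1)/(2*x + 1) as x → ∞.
5*x/2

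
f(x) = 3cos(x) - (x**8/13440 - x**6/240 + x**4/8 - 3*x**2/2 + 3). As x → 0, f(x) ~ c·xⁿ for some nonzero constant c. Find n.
10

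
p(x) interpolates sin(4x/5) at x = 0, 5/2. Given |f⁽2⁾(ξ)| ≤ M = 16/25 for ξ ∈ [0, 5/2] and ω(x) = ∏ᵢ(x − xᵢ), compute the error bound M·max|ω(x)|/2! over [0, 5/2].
1/2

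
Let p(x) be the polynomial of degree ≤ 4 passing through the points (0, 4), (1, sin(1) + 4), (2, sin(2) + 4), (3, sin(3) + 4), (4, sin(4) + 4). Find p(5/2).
-5*sin(1)/32 - 5*sin(4)/128 + 15*sin(3)/32 + 45*sin(2)/64 + 4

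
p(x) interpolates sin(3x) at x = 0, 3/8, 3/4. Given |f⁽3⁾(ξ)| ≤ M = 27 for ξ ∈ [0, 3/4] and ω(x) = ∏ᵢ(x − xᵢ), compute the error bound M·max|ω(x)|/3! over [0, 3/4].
27*sqrt(3)/512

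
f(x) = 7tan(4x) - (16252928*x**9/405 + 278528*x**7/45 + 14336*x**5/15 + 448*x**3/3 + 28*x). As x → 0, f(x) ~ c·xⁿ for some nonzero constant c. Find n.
11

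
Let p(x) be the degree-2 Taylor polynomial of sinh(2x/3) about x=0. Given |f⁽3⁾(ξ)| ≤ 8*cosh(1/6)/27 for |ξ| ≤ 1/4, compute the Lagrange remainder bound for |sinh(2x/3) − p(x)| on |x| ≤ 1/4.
cosh(1/6)/1296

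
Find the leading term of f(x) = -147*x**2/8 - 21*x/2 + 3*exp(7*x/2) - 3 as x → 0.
343*x**3/16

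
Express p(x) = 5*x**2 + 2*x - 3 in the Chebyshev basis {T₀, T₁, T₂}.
(-1/2)T₀ + (2)T₁ + (5/2)T₂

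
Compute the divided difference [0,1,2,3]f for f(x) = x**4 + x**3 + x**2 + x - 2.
7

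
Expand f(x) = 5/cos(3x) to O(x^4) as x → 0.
5 + 45*x**2/2 + O(x**4)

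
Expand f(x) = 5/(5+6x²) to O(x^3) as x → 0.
1 - 6*x**2/5 + O(x**3)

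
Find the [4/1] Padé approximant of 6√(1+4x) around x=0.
(36*x**4/5 - 48*x**3/5 + 108*x**2/5 + 144*x/5 + 6)/(14*x/5 + 1)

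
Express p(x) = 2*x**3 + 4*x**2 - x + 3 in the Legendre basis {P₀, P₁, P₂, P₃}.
(13/3)P₀ + (1/5)P₁ + (8/3)P₂ + (4/5)P₃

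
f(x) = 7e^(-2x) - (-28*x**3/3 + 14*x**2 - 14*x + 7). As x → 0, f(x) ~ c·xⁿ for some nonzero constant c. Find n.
4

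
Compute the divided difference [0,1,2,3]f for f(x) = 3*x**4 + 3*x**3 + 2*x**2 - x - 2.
21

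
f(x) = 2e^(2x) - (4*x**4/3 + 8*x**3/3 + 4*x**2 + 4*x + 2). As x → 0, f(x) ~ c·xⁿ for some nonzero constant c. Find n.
5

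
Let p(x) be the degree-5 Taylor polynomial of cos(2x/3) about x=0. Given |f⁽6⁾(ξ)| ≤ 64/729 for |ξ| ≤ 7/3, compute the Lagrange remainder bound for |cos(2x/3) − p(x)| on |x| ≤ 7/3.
470596/23914845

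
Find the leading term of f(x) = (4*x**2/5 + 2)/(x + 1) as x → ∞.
4*x/5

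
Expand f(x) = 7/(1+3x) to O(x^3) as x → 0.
7 - 21*x + 63*x**2 + O(x**3)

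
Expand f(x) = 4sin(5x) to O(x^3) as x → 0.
20*x + O(x**3)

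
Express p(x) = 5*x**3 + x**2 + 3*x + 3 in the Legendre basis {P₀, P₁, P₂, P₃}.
(10/3)P₀ + (6)P₁ + (2/3)P₂ + (2)P₃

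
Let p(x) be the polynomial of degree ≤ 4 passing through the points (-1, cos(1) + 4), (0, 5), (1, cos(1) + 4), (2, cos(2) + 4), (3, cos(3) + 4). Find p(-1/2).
-35*cos(1)/128 + 7*cos(2)/32 - 5*cos(3)/128 + 163/32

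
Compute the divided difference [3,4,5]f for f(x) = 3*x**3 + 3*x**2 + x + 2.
39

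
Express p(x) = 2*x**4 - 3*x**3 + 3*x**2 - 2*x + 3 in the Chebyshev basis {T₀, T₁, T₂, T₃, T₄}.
(21/4)T₀ + (-17/4)T₁ + (5/2)T₂ + (-3/4)T₃ + (1/4)T₄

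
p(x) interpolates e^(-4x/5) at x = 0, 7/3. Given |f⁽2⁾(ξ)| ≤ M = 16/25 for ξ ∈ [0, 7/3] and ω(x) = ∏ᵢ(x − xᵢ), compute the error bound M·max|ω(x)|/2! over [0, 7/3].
98/225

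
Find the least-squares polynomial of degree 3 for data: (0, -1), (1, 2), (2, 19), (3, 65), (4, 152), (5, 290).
-103/126 + (-161/108)x + (215/126)x² + (221/108)x³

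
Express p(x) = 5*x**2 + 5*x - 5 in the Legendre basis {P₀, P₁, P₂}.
(-10/3)P₀ + (5)P₁ + (10/3)P₂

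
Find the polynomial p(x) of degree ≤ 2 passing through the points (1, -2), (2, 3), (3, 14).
3*x**2 - 4*x - 1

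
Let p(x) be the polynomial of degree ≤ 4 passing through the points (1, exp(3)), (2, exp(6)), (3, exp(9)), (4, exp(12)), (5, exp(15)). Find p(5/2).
(-20*exp(9) - 5 + 60*exp(3) + 90*exp(6) + 3*exp(12))*exp(3)/128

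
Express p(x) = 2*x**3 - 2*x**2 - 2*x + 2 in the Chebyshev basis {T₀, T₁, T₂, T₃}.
T₀ + (-1/2)T₁ - T₂ + (1/2)T₃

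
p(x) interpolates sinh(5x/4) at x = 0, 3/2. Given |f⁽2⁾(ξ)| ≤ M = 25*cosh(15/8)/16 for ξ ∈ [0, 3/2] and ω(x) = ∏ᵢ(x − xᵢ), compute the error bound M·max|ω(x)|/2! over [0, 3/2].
225*cosh(15/8)/512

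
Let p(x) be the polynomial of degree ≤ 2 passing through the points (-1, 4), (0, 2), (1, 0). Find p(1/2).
1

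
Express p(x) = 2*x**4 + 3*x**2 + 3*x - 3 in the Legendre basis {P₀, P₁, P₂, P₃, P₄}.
(-8/5)P₀ + (3)P₁ + (22/7)P₂ + (16/35)P₄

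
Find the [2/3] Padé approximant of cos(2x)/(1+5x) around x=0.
(1 - 5*x**2/3)/(5*x**3/3 + x**2/3 + 5*x + 1)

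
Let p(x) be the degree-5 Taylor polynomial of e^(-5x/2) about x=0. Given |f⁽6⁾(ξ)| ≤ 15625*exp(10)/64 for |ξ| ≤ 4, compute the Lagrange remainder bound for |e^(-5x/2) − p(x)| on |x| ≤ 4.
12500*exp(10)/9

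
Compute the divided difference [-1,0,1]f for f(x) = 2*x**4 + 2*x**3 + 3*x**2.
5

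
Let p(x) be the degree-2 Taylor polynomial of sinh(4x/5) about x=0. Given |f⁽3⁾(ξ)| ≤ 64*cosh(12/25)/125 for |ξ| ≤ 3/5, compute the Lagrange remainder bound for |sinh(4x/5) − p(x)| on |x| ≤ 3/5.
288*cosh(12/25)/15625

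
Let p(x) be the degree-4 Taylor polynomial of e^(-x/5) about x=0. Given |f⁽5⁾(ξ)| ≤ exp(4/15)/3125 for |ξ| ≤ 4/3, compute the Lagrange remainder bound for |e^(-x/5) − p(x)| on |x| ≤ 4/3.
128*exp(4/15)/11390625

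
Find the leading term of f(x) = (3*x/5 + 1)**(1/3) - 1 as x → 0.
x/5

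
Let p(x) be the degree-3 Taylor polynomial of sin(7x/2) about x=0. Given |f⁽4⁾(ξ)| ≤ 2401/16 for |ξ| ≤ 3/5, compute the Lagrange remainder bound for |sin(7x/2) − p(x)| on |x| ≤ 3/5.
64827/80000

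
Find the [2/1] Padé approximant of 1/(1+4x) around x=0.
1/(4*x + 1)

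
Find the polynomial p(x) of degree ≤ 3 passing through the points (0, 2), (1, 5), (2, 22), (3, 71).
3*x**3 - 2*x**2 + 2*x + 2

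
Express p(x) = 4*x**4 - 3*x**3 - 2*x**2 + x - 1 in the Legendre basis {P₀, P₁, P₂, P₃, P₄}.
(-13/15)P₀ + (-4/5)P₁ + (20/21)P₂ + (-6/5)P₃ + (32/35)P₄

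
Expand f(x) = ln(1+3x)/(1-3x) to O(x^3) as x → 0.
3*x + 9*x**2/2 + O(x**3)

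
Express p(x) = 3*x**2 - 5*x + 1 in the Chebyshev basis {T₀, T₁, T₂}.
(5/2)T₀ + (-5)T₁ + (3/2)T₂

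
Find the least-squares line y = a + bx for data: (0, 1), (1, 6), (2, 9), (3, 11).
a = 9/5, b = 33/10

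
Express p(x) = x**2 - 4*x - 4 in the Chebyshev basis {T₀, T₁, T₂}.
(-7/2)T₀ + (-4)T₁ + (1/2)T₂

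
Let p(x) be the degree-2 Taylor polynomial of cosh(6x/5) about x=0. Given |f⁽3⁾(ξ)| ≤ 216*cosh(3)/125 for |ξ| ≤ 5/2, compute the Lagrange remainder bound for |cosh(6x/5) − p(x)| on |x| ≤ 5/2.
9*cosh(3)/2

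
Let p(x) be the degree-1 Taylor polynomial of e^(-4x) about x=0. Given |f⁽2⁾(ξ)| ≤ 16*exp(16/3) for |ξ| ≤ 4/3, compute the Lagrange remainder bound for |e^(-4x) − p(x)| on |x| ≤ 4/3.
128*exp(16/3)/9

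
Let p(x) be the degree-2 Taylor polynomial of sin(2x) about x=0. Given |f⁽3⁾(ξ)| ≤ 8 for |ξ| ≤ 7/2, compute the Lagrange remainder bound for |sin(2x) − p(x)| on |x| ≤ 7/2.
343/6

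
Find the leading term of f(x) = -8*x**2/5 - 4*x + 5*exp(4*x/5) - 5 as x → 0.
32*x**3/75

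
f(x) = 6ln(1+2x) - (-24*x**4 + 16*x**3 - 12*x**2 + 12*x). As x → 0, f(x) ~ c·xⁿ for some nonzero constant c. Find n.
5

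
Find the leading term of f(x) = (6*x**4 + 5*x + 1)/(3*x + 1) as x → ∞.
2*x**3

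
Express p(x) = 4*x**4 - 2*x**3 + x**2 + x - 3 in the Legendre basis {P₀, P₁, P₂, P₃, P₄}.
(-28/15)P₀ + (-1/5)P₁ + (62/21)P₂ + (-4/5)P₃ + (32/35)P₄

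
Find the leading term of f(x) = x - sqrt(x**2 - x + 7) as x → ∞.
1/2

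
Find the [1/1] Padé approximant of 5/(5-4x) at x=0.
1/(1 - 4*x/5)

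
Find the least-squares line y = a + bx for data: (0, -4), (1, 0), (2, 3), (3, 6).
a = -37/10, b = 33/10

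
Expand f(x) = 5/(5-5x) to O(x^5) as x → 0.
1 + x + x**2 + x**3 + x**4 + O(x**5)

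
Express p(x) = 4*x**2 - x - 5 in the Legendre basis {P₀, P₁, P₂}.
(-11/3)P₀ - P₁ + (8/3)P₂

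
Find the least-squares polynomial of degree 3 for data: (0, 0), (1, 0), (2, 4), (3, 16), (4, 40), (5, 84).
-8/63 + (124/189)x + (-65/63)x² + (23/27)x³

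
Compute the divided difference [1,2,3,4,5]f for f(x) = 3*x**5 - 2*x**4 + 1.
43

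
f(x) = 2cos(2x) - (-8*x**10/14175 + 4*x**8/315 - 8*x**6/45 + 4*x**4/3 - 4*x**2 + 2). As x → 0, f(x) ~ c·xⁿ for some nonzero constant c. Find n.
12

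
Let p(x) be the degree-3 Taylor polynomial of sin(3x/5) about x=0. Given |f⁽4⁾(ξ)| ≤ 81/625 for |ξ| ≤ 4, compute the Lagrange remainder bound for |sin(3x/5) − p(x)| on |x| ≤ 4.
864/625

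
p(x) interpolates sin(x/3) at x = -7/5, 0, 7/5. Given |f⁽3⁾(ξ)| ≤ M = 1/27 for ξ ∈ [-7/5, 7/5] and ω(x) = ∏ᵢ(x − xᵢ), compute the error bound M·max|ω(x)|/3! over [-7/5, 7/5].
343*sqrt(3)/91125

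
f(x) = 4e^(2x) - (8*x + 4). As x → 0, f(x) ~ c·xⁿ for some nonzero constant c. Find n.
2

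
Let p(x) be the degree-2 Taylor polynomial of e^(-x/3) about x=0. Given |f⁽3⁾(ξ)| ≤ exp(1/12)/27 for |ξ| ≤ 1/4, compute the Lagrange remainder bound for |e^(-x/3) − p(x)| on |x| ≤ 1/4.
exp(1/12)/10368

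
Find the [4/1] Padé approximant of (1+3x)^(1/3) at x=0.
(x**4/3 - 8*x**3/15 + 6*x**2/5 + 16*x/5 + 1)/(11*x/5 + 1)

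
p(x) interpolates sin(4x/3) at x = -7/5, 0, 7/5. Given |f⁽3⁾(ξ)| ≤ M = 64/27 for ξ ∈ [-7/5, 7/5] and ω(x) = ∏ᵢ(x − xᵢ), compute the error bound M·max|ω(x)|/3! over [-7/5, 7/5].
21952*sqrt(3)/91125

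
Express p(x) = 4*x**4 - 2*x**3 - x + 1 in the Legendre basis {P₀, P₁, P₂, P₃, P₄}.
(9/5)P₀ + (-11/5)P₁ + (16/7)P₂ + (-4/5)P₃ + (32/35)P₄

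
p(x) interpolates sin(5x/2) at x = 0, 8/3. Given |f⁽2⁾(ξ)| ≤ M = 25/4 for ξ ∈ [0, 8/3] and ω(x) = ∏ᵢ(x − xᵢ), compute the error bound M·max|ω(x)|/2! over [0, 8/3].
50/9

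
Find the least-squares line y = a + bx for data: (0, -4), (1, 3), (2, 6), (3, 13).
a = -18/5, b = 27/5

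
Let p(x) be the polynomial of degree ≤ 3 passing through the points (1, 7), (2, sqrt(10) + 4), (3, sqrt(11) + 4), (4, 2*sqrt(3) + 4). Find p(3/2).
-5*sqrt(11)/16 + sqrt(3)/8 + 15*sqrt(10)/16 + 79/16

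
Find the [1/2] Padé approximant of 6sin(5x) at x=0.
30*x/(25*x**2/6 + 1)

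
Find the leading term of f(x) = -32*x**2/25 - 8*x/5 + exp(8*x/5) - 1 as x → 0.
256*x**3/375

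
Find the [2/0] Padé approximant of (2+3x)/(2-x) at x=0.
x**2 + 2*x + 1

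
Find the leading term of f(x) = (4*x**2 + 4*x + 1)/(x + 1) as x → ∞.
4*x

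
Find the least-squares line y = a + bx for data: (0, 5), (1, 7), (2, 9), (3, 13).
a = 23/5, b = 13/5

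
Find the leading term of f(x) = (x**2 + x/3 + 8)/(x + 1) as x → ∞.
x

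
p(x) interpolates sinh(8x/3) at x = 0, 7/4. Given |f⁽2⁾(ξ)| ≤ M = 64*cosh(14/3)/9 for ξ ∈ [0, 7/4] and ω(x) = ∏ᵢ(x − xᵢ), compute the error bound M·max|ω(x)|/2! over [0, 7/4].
49*cosh(14/3)/18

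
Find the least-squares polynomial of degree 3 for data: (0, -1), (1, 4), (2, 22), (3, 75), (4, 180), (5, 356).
-109/126 + (2605/756)x + (-277/126)x² + (341/108)x³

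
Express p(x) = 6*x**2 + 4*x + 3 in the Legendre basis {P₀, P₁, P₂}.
(5)P₀ + (4)P₁ + (4)P₂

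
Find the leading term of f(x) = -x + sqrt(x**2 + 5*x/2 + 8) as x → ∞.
5/4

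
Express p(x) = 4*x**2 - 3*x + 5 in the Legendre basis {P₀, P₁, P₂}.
(19/3)P₀ + (-3)P₁ + (8/3)P₂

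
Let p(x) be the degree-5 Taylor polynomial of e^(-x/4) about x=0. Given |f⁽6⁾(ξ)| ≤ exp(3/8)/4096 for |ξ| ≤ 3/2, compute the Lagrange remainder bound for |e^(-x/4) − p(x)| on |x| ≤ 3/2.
81*exp(3/8)/20971520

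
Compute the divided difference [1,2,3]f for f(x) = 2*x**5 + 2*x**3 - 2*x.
192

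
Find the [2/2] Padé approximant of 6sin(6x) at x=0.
36*x/(6*x**2 + 1)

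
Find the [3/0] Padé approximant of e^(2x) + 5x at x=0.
4*x**3/3 + 2*x**2 + 7*x + 1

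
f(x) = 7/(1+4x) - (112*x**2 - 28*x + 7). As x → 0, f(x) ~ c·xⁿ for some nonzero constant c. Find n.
3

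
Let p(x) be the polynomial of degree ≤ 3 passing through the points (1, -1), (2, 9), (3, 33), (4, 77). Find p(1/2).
-21/8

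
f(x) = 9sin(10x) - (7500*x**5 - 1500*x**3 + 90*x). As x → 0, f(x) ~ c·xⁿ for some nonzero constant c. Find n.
7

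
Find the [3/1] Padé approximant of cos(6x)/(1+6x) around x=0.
(9*x**3 - 21*x**2 + x/2 + 1)/(13*x/2 + 1)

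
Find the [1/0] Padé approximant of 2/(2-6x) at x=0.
3*x + 1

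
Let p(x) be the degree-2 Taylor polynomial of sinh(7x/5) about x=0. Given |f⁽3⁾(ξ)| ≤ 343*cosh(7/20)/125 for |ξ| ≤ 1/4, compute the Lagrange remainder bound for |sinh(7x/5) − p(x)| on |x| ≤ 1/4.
343*cosh(7/20)/48000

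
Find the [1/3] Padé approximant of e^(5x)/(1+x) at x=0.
(5*x/8 + 1)/(-175*x**3/48 + 5*x**2 - 27*x/8 + 1)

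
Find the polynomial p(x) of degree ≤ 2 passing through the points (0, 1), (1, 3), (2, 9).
2*x**2 + 1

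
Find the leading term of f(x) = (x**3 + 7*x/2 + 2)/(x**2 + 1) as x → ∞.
x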